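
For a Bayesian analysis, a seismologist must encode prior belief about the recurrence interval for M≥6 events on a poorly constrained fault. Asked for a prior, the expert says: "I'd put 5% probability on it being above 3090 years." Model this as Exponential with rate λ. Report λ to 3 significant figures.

P(T > 3090.0) = e^(−λ·3090.0) = 0.05, so λ = −ln(0.05)/3090.0 = 0.000969.

λ ≈ 0.000969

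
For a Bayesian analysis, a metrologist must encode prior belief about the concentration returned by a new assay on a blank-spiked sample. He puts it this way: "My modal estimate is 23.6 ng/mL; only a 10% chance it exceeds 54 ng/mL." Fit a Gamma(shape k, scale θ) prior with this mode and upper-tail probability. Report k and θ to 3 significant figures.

k ≈ 3.81, θ ≈ 8.41

Gamma(k,θ) with k>1 has mode (k−1)θ, so θ = 23.6/(k−1).
Need P(X < 54) = 0.9 with θ tied to k this way. Start at k = 2, θ = 23.6: P(X<54) ≈ 0.666.
Too low — raise k to concentrate. Iterating converges to k ≈ 3.81.
Then θ = 23.6/(3.81−1) ≈ 8.41.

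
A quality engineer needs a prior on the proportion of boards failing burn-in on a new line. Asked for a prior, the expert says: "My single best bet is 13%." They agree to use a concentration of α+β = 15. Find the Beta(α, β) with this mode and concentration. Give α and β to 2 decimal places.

For α,β > 1 the Beta mode is (α−1)/(α+β−2). With α+β = 15, the mode is (α−1)/13.
Set (α−1)/13 = 0.13 → α = 1 + 0.13·13 = 2.69.
β = 15 − α = 12.31.

α = 2.69, β = 12.31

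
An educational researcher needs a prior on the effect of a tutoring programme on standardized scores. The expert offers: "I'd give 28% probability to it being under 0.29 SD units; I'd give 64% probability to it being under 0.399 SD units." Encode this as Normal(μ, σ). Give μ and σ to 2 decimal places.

For Normal(μ,σ), the p-quantile is μ + z_p·σ. Here z_{0.28} = -0.5828, z_{0.64} = 0.3585.
So 0.29 = μ − 0.5828σ and 0.399 = μ + 0.3585σ.
Subtracting: σ = (0.399 − 0.29)/(0.3585 − (-0.5828)) = 0.12.
Then μ = 0.29 − (-0.5828)·0.12 = 0.36.

μ = 0.36, σ = 0.12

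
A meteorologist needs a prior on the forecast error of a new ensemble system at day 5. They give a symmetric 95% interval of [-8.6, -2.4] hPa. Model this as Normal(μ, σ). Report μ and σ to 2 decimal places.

μ = -5.50, σ = 1.58

A symmetric 95% interval runs μ ± z·σ with z = 1.96.
Half-width = 3.1, so σ = 3.1/1.96 = 1.58.
μ is the interval midpoint, -5.50.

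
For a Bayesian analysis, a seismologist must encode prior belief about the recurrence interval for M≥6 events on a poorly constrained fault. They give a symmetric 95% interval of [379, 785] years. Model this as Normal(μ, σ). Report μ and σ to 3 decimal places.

μ = 582.000, σ = 103.573

A symmetric 95% interval runs μ ± z·σ with z = 1.96.
Half-width = 203, so σ = 203/1.96 = 103.573.
μ is the interval midpoint, 582.000.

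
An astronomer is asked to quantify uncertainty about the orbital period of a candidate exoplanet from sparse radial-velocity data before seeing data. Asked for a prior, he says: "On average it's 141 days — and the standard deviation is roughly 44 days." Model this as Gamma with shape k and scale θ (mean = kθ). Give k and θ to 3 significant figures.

For Gamma(k, scale θ): mean = kθ, variance = kθ², so CV = 1/√k.
CV = SD/mean = 44/141 = 0.3121, hence k = 1/CV² = 10.3.
Then θ = mean/k = 141/10.3 = 13.7.

k ≈ 10.3, θ ≈ 13.7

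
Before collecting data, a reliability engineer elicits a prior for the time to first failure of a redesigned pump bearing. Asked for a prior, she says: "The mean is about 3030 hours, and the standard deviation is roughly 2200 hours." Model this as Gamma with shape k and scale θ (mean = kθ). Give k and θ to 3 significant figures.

For Gamma(k, scale θ): mean = kθ, variance = kθ², so CV = 1/√k.
CV = SD/mean = 2200/3030 = 0.7261, hence k = 1/CV² = 1.9.
Then θ = mean/k = 3030/1.9 = 1600.

k ≈ 1.9, θ ≈ 1600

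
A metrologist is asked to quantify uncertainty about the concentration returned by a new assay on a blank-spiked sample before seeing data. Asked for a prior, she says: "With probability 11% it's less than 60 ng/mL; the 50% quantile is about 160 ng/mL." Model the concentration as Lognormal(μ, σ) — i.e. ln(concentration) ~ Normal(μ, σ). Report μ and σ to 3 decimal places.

If T ~ Lognormal(μ,σ) then ln T ~ Normal(μ,σ), so the p-quantile of ln T is μ + z_p·σ.
ln(60) = 4.094 and ln(160) = 5.075; z_{0.11} = -1.227, z_{0.5} = 0.
σ = (5.075 − 4.094)/(0 − (-1.227)) = 0.800.
μ = 4.094 − (-1.227)·0.800 = 5.075.

μ ≈ 5.075, σ ≈ 0.800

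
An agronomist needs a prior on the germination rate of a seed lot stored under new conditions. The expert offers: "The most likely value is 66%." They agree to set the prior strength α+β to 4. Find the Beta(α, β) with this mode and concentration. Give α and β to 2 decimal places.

α = 2.32, β = 1.68

For α,β > 1 the Beta mode is (α−1)/(α+β−2). With α+β = 4, the mode is (α−1)/2.
Set (α−1)/2 = 0.66 → α = 1 + 0.66·2 = 2.32.
β = 4 − α = 1.68.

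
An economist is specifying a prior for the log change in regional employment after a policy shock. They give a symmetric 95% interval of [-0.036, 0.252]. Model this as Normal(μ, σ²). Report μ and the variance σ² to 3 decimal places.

A symmetric 95% interval runs μ ± z·σ with z = 1.96.
Half-width = 0.144, so σ = 0.144/1.96 = 0.0735 and σ² = 0.005.
μ is the interval midpoint, 0.108.

μ = 0.108, σ² = 0.005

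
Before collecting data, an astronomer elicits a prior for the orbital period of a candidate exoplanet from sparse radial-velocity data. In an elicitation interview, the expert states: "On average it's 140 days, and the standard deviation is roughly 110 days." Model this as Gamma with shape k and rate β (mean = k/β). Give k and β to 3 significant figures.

k ≈ 1.62, β ≈ 0.0116

For Gamma(k, rate β): mean = k/β, variance = k/β², so CV = 1/√k.
CV = SD/mean = 110/140 = 0.7857, hence k = 1/CV² = 1.62.
Then β = k/mean = 1.62/140 = 0.0116.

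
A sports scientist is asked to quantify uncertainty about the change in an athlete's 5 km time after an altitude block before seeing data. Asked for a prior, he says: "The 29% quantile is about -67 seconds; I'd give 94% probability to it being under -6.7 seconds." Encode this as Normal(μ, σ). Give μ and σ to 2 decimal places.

μ = -51.17, σ = 28.60

For Normal(μ,σ), the p-quantile is μ + z_p·σ. Here z_{0.29} = -0.5534, z_{0.94} = 1.555.
So -67 = μ − 0.5534σ and -6.7 = μ + 1.555σ.
Subtracting: σ = (-6.7 − -67)/(1.555 − (-0.5534)) = 28.60.
Then μ = -67 − (-0.5534)·28.60 = -51.17.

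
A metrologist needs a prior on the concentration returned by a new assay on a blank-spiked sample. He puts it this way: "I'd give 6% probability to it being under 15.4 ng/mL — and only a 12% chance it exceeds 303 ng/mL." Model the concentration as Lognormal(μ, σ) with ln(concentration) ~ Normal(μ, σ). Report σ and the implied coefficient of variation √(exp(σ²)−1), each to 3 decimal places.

σ ≈ 1.091, CV ≈ 1.514

If T ~ Lognormal(μ,σ) then ln T ~ Normal(μ,σ), so the p-quantile of ln T is μ + z_p·σ.
ln(15.4) = 2.734 and ln(303) = 5.714; z_{0.06} = -1.555, z_{0.88} = 1.175.
σ = (5.714 − 2.734)/(1.175 − (-1.555)) = 1.091.
μ = 2.734 − (-1.555)·1.091 = 4.431.
CV = √(exp(σ²)−1) = √(exp(1.1912)−1) = 1.514.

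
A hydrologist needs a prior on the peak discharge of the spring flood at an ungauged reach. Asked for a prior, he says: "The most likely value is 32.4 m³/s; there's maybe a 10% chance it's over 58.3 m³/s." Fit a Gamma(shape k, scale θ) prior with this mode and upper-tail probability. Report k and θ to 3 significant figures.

Gamma(k,θ) with k>1 has mode (k−1)θ, so θ = 32.4/(k−1).
Need P(X < 58.3) = 0.9 with θ tied to k this way. Start at k = 2, θ = 32.4: P(X<58.3) ≈ 0.537.
Too low — raise k to concentrate. Iterating converges to k ≈ 6.52.
Then θ = 32.4/(6.52−1) ≈ 5.87.

k ≈ 6.52, θ ≈ 5.87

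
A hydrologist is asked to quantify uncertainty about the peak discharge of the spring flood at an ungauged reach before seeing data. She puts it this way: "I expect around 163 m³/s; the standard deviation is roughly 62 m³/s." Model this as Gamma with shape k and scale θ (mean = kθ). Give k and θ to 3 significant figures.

k ≈ 6.91, θ ≈ 23.6

For Gamma(k, scale θ): mean = kθ, variance = kθ², so CV = 1/√k.
CV = SD/mean = 62/163 = 0.3804, hence k = 1/CV² = 6.91.
Then θ = mean/k = 163/6.91 = 23.6.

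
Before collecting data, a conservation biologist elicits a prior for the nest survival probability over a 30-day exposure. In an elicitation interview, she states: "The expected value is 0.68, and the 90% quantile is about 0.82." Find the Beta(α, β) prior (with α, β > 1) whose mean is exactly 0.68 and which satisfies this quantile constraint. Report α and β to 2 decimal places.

α ≈ 11.18, β ≈ 5.26

With mean 0.68 fixed, write α = 0.68s, β = 0.32s where s = α+β.
Need P(θ < 0.82) = 0.9 under Beta(0.68s, 0.32s). Normal approximation: (q−m)/√(m(1−m)/s) ≈ z_{0.9} = 1.28, so s ≈ 0.68·0.32·(1.28)²/(0.82−0.68)² = 18.2.
At s = 18.2: P(θ<0.82) ≈ 0.913. Adjusting to match 0.9 gives s ≈ 16.44.
So α = 0.68·16.44 ≈ 11.18, β = 0.32·16.44 ≈ 5.26.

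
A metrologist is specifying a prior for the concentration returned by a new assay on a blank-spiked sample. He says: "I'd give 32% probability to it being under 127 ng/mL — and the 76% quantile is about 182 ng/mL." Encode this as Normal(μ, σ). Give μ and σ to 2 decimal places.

The p-quantile of Normal(μ,σ) is μ + z_p·σ, with z_{0.32} = -0.4677 and z_{0.76} = 0.7063.
Eliminate σ: μ = (z₂·x₁ − z₁·x₂)/(z₂ − z₁) = (0.7063·127 − (-0.4677)·182)/1.174 = 148.91.
Then σ = (x₂ − x₁)/(z₂ − z₁) = (182 − 127)/1.174 = 46.85.

μ = 148.91, σ = 46.85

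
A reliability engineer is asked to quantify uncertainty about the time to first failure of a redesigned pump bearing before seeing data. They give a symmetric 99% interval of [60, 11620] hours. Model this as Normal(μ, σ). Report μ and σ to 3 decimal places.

A symmetric 99% interval runs μ ± z·σ with z = 2.576.
Half-width = 5780, so σ = 5780/2.576 = 2243.938.
μ is the interval midpoint, 5840.000.

μ = 5840.000, σ = 2243.938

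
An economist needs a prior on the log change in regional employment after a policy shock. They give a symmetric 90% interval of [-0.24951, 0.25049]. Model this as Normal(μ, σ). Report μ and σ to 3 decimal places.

A symmetric 90% interval runs μ ± z·σ with z = 1.645.
Half-width = 0.25, so σ = 0.25/1.645 = 0.152.
μ is the interval midpoint, 0.000.

μ = 0.000, σ = 0.152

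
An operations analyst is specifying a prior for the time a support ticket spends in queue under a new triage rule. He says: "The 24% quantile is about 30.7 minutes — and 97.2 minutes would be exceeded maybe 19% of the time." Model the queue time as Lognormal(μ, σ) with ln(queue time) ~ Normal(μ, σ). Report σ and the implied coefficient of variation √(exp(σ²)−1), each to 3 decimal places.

σ ≈ 0.728, CV ≈ 0.835

If T ~ Lognormal(μ,σ) then ln T ~ Normal(μ,σ), so the p-quantile of ln T is μ + z_p·σ.
ln(30.7) = 3.424 and ln(97.2) = 4.577; z_{0.24} = -0.7063, z_{0.81} = 0.8779.
σ = (4.577 − 3.424)/(0.8779 − (-0.7063)) = 0.728.
μ = 3.424 − (-0.7063)·0.728 = 3.938.
CV = √(exp(σ²)−1) = √(exp(0.5293)−1) = 0.835.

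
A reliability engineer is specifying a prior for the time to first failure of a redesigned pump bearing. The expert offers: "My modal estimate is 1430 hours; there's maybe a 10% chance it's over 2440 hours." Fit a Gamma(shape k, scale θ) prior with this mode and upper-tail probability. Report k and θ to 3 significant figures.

Gamma(k,θ) with k>1 has mode (k−1)θ, so θ = 1430/(k−1).
Need P(X < 2440) = 0.9 with θ tied to k this way. Start at k = 2, θ = 1430: P(X<2440) ≈ 0.509.
Too low — raise k to concentrate. Iterating converges to k ≈ 7.63.
Then θ = 1430/(7.63−1) ≈ 216.

k ≈ 7.63, θ ≈ 216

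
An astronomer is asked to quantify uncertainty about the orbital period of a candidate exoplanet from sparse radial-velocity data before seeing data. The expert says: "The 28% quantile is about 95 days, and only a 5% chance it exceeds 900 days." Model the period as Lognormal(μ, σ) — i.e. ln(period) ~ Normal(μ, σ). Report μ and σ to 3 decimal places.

If T ~ Lognormal(μ,σ) then ln T ~ Normal(μ,σ), so the p-quantile of ln T is μ + z_p·σ.
ln(95) = 4.554 and ln(900) = 6.802; z_{0.28} = -0.5828, z_{0.95} = 1.645.
σ = (6.802 − 4.554)/(1.645 − (-0.5828)) = 1.009.
μ = 4.554 − (-0.5828)·1.009 = 5.142.

μ ≈ 5.142, σ ≈ 1.009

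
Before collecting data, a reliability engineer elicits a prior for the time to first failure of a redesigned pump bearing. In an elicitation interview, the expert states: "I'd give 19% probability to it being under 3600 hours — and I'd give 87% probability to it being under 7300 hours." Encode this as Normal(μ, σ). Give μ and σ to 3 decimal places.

μ = 5220.634, σ = 1846.043

For Normal(μ,σ), the p-quantile is μ + z_p·σ. Here z_{0.19} = -0.8779, z_{0.87} = 1.126.
So 3600 = μ − 0.8779σ and 7300 = μ + 1.126σ.
Subtracting: σ = (7300 − 3600)/(1.126 − (-0.8779)) = 1846.043.
Then μ = 3600 − (-0.8779)·1846.043 = 5220.634.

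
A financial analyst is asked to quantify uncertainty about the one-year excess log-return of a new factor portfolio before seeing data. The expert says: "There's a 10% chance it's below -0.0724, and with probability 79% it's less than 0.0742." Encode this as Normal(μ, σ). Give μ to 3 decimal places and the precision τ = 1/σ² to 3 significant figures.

μ = 0.018, τ = 203

The p-quantile of Normal(μ,σ) is μ + z_p·σ, with z_{0.1} = -1.282 and z_{0.79} = 0.8064.
Eliminate σ: μ = (z₂·x₁ − z₁·x₂)/(z₂ − z₁) = (0.8064·-0.0724 − (-1.282)·0.0742)/2.088 = 0.018.
Then σ = (x₂ − x₁)/(z₂ − z₁) = (0.0742 − -0.0724)/2.088 = 0.070.
Precision τ = 1/σ² = 1/0.07021² = 203.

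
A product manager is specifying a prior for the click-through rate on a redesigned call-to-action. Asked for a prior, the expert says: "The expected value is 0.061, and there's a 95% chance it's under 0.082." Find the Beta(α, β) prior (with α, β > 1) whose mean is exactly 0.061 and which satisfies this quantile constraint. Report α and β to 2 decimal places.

With mean 0.061 fixed, write α = 0.061s, β = 0.939s where s = α+β.
Need P(θ < 0.082) = 0.95 under Beta(0.061s, 0.939s). Normal approximation: (q−m)/√(m(1−m)/s) ≈ z_{0.95} = 1.64, so s ≈ 0.061·0.939·(1.64)²/(0.082−0.061)² = 351.4.
At s = 351.4: P(θ<0.082) ≈ 0.941. Adjusting to match 0.95 gives s ≈ 393.88.
So α = 0.061·393.88 ≈ 24.03, β = 0.939·393.88 ≈ 369.86.

α ≈ 24.03, β ≈ 369.86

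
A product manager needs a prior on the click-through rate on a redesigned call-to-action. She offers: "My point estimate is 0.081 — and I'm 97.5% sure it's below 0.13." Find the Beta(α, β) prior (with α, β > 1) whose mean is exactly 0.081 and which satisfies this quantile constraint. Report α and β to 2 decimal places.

α ≈ 11.92, β ≈ 135.23

With mean 0.081 fixed, write α = 0.081s, β = 0.919s where s = α+β.
Need P(θ < 0.13) = 0.975 under Beta(0.081s, 0.919s). Normal approximation: (q−m)/√(m(1−m)/s) ≈ z_{0.975} = 1.96, so s ≈ 0.081·0.919·(1.96)²/(0.13−0.081)² = 119.1.
At s = 119.1: P(θ<0.13) ≈ 0.962. Adjusting to match 0.975 gives s ≈ 147.15.
So α = 0.081·147.15 ≈ 11.92, β = 0.919·147.15 ≈ 135.23.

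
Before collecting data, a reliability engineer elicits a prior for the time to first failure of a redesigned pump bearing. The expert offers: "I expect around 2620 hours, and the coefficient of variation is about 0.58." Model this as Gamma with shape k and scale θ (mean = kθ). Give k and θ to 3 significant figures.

For Gamma(k, scale θ): mean = kθ, variance = kθ², so CV = 1/√k.
CV = 0.58, hence k = 1/CV² = 2.97.
Then θ = mean/k = 2620/2.97 = 881.

k ≈ 2.97, θ ≈ 881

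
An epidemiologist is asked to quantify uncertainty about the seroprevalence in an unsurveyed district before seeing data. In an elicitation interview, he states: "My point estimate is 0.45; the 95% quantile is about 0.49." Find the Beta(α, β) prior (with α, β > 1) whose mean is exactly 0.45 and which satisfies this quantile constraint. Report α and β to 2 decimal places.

With mean 0.45 fixed, write α = 0.45s, β = 0.55s where s = α+β.
Need P(θ < 0.49) = 0.95 under Beta(0.45s, 0.55s). Normal approximation: (q−m)/√(m(1−m)/s) ≈ z_{0.95} = 1.64, so s ≈ 0.45·0.55·(1.64)²/(0.49−0.45)² = 418.5.
At s = 418.5: P(θ<0.49) ≈ 0.950. Adjusting to match 0.95 gives s ≈ 420.50.
So α = 0.45·420.50 ≈ 189.22, β = 0.55·420.50 ≈ 231.27.

α ≈ 189.22, β ≈ 231.27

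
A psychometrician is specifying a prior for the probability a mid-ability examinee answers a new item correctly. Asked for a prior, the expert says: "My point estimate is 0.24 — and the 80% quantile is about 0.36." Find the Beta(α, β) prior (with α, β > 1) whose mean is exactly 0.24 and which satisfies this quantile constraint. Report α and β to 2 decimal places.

α ≈ 1.87, β ≈ 5.92

With mean 0.24 fixed, write α = 0.24s, β = 0.76s where s = α+β.
Need P(θ < 0.36) = 0.8 under Beta(0.24s, 0.76s). Normal approximation: (q−m)/√(m(1−m)/s) ≈ z_{0.8} = 0.842, so s ≈ 0.24·0.76·(0.842)²/(0.36−0.24)² = 9.0.
At s = 9.0: P(θ<0.36) ≈ 0.812. Adjusting to match 0.8 gives s ≈ 7.78.
So α = 0.24·7.78 ≈ 1.87, β = 0.76·7.78 ≈ 5.92.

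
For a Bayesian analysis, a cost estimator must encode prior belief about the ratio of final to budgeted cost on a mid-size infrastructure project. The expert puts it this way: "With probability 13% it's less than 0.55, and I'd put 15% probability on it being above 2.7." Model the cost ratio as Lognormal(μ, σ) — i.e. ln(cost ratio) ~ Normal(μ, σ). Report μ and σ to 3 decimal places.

If T ~ Lognormal(μ,σ) then ln T ~ Normal(μ,σ), so the p-quantile of ln T is μ + z_p·σ.
ln(0.55) = -0.5978 and ln(2.7) = 0.9933; z_{0.13} = -1.126, z_{0.85} = 1.036.
σ = (0.9933 − -0.5978)/(1.036 − (-1.126)) = 0.736.
μ = -0.5978 − (-1.126)·0.736 = 0.231.

μ ≈ 0.231, σ ≈ 0.736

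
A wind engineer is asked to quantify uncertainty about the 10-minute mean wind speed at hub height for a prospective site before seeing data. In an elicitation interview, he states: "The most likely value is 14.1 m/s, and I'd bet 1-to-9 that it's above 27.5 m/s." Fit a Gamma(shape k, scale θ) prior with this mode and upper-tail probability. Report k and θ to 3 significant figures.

Gamma(k,θ) with k>1 has mode (k−1)θ, so θ = 14.1/(k−1).
Need P(X < 27.5) = 0.9 with θ tied to k this way. Start at k = 2, θ = 14.1: P(X<27.5) ≈ 0.580.
Too low — raise k to concentrate. Iterating converges to k ≈ 5.29.
Then θ = 14.1/(5.29−1) ≈ 3.29.

k ≈ 5.29, θ ≈ 3.29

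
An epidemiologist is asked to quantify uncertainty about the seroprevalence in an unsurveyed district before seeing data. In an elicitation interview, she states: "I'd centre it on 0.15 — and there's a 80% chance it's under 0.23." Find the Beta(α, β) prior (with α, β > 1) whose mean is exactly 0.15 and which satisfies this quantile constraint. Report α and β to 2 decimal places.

α ≈ 1.65, β ≈ 9.37

With mean 0.15 fixed, write α = 0.15s, β = 0.85s where s = α+β.
Need P(θ < 0.23) = 0.8 under Beta(0.15s, 0.85s). Normal approximation: (q−m)/√(m(1−m)/s) ≈ z_{0.8} = 0.842, so s ≈ 0.15·0.85·(0.842)²/(0.23−0.15)² = 14.1.
At s = 14.1: P(θ<0.23) ≈ 0.818. Adjusting to match 0.8 gives s ≈ 11.03.
So α = 0.15·11.03 ≈ 1.65, β = 0.85·11.03 ≈ 9.37.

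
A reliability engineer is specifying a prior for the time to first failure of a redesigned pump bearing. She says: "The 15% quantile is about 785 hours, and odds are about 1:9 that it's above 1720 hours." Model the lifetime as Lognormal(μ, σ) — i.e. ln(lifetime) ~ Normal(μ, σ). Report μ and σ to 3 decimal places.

If T ~ Lognormal(μ,σ) then ln T ~ Normal(μ,σ), so the p-quantile of ln T is μ + z_p·σ.
ln(785) = 6.666 and ln(1720) = 7.45; z_{0.15} = -1.036, z_{0.9} = 1.282.
σ = (7.45 − 6.666)/(1.282 − (-1.036)) = 0.338.
μ = 6.666 − (-1.036)·0.338 = 7.016.

μ ≈ 7.016, σ ≈ 0.338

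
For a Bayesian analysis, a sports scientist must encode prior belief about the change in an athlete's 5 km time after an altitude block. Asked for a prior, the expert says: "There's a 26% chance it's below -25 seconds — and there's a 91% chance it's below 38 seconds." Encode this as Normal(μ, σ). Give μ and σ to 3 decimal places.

The p-quantile of Normal(μ,σ) is μ + z_p·σ, with z_{0.26} = -0.6433 and z_{0.91} = 1.341.
Eliminate σ: μ = (z₂·x₁ − z₁·x₂)/(z₂ − z₁) = (1.341·-25 − (-0.6433)·38)/1.984 = -4.572.
Then σ = (x₂ − x₁)/(z₂ − z₁) = (38 − -25)/1.984 = 31.752.

μ = -4.572, σ = 31.752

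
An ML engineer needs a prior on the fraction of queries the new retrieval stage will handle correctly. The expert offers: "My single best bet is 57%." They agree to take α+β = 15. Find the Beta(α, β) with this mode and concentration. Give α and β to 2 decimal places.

For α,β > 1 the Beta mode is (α−1)/(α+β−2). With α+β = 15, the mode is (α−1)/13.
Set (α−1)/13 = 0.57 → α = 1 + 0.57·13 = 8.41.
β = 15 − α = 6.59.

α = 8.41, β = 6.59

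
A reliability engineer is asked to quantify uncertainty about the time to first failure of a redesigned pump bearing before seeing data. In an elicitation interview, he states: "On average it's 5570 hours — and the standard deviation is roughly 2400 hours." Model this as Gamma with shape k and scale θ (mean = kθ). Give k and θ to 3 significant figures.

k ≈ 5.39, θ ≈ 1030

For Gamma(k, scale θ): mean = kθ, variance = kθ², so CV = 1/√k.
CV = SD/mean = 2400/5570 = 0.4309, hence k = 1/CV² = 5.39.
Then θ = mean/k = 5570/5.39 = 1030.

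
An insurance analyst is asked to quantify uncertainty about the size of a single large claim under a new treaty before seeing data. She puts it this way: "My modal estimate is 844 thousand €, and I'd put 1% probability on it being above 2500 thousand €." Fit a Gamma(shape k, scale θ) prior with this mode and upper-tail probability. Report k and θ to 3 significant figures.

Gamma(k,θ) with k>1 has mode (k−1)θ, so θ = 844/(k−1).
Need P(X < 2500) = 0.99 with θ tied to k this way. Start at k = 2, θ = 844: P(X<2500) ≈ 0.795.
Too low — raise k to concentrate. Iterating converges to k ≈ 4.83.
Then θ = 844/(4.83−1) ≈ 220.

k ≈ 4.83, θ ≈ 220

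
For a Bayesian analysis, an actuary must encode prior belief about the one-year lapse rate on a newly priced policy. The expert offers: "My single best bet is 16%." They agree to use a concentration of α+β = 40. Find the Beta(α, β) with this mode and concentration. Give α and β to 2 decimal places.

α = 7.08, β = 32.92

For α,β > 1 the Beta mode is (α−1)/(α+β−2). With α+β = 40, the mode is (α−1)/38.
Set (α−1)/38 = 0.16 → α = 1 + 0.16·38 = 7.08.
β = 40 − α = 32.92.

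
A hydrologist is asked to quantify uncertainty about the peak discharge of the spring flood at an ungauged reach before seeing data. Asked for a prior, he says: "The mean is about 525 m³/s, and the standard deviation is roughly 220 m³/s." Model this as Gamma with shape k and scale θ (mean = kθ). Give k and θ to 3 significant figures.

For Gamma(k, scale θ): mean = kθ, variance = kθ², so CV = 1/√k.
CV = SD/mean = 220/525 = 0.419, hence k = 1/CV² = 5.69.
Then θ = mean/k = 525/5.69 = 92.2.

k ≈ 5.69, θ ≈ 92.2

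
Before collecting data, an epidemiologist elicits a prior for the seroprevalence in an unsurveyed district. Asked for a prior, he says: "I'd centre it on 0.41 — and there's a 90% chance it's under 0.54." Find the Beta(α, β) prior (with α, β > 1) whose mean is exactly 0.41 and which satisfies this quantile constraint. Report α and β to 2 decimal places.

α ≈ 9.74, β ≈ 14.02

With mean 0.41 fixed, write α = 0.41s, β = 0.59s where s = α+β.
Need P(θ < 0.54) = 0.9 under Beta(0.41s, 0.59s). Normal approximation: (q−m)/√(m(1−m)/s) ≈ z_{0.9} = 1.28, so s ≈ 0.41·0.59·(1.28)²/(0.54−0.41)² = 23.5.
At s = 23.5: P(θ<0.54) ≈ 0.899. Adjusting to match 0.9 gives s ≈ 23.76.
So α = 0.41·23.76 ≈ 9.74, β = 0.59·23.76 ≈ 14.02.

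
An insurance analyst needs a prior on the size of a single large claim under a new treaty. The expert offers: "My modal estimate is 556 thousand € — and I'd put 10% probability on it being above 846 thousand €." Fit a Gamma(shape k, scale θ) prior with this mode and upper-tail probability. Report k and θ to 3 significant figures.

k ≈ 11.6, θ ≈ 52.5

Gamma(k,θ) with k>1 has mode (k−1)θ, so θ = 556/(k−1).
Need P(X < 846) = 0.9 with θ tied to k this way. Start at k = 2, θ = 556: P(X<846) ≈ 0.449.
Too low — raise k to concentrate. Iterating converges to k ≈ 11.6.
Then θ = 556/(11.6−1) ≈ 52.5.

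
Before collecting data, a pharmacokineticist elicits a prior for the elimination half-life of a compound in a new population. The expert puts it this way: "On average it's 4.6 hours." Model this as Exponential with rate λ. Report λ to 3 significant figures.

λ ≈ 0.217

Exponential mean = 1/λ, so λ = 1/4.6 = 0.217.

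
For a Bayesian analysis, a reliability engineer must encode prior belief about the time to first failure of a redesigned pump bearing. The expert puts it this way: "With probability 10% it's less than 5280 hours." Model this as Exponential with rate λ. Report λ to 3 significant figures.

λ ≈ 2e-05

P(T < 5280.0) = 1 − e^(−λ·5280.0) = 0.1, so λ = −ln(1−0.1)/5280.0 = −ln(0.9)/5280.0 = 2e-05.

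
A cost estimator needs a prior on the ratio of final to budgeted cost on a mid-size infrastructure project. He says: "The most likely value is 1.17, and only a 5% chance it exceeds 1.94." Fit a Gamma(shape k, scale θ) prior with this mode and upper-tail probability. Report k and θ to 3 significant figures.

Gamma(k,θ) with k>1 has mode (k−1)θ, so θ = 1.17/(k−1).
Need P(X < 1.94) = 0.95 with θ tied to k this way. Start at k = 2, θ = 1.17: P(X<1.94) ≈ 0.494.
Too low — raise k to concentrate. Iterating converges to k ≈ 11.9.
Then θ = 1.17/(11.9−1) ≈ 0.107.

k ≈ 11.9, θ ≈ 0.107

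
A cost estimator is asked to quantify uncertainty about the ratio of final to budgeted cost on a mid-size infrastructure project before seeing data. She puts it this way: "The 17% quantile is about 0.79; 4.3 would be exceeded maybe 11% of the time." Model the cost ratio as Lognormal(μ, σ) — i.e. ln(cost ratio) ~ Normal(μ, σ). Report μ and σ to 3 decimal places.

μ ≈ 0.506, σ ≈ 0.777

If T ~ Lognormal(μ,σ) then ln T ~ Normal(μ,σ), so the p-quantile of ln T is μ + z_p·σ.
ln(0.79) = -0.2357 and ln(4.3) = 1.459; z_{0.17} = -0.9542, z_{0.89} = 1.227.
σ = (1.459 − -0.2357)/(1.227 − (-0.9542)) = 0.777.
μ = -0.2357 − (-0.9542)·0.777 = 0.506.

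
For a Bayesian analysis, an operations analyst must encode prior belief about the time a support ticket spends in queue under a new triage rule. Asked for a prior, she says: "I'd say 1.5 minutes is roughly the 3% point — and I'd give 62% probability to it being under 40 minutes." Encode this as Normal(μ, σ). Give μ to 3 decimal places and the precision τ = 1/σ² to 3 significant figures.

For Normal(μ,σ), the p-quantile is μ + z_p·σ. Here z_{0.03} = -1.881, z_{0.62} = 0.3055.
So 1.5 = μ − 1.881σ and 40 = μ + 0.3055σ.
Subtracting: σ = (40 − 1.5)/(0.3055 − (-1.881)) = 17.610.
Then μ = 1.5 − (-1.881)·17.610 = 34.621.
Precision τ = 1/σ² = 1/17.61² = 0.00322.

μ = 34.621, τ = 0.00322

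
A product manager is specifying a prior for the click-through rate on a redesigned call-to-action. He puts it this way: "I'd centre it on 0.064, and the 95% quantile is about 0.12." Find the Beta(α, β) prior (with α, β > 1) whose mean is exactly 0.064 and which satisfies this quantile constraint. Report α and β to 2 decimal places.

α ≈ 4.17, β ≈ 60.99

With mean 0.064 fixed, write α = 0.064s, β = 0.936s where s = α+β.
Need P(θ < 0.12) = 0.95 under Beta(0.064s, 0.936s). Normal approximation: (q−m)/√(m(1−m)/s) ≈ z_{0.95} = 1.64, so s ≈ 0.064·0.936·(1.64)²/(0.12−0.064)² = 51.7.
At s = 51.7: P(θ<0.12) ≈ 0.933. Adjusting to match 0.95 gives s ≈ 65.16.
So α = 0.064·65.16 ≈ 4.17, β = 0.936·65.16 ≈ 60.99.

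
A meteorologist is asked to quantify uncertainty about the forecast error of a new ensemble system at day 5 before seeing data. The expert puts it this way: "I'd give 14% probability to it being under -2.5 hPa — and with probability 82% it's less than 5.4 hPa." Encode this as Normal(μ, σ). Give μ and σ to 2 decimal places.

For Normal(μ,σ), the p-quantile is μ + z_p·σ. Here z_{0.14} = -1.08, z_{0.82} = 0.9154.
So -2.5 = μ − 1.08σ and 5.4 = μ + 0.9154σ.
Subtracting: σ = (5.4 − -2.5)/(0.9154 − (-1.08)) = 3.96.
Then μ = -2.5 − (-1.08)·3.96 = 1.78.

μ = 1.78, σ = 3.96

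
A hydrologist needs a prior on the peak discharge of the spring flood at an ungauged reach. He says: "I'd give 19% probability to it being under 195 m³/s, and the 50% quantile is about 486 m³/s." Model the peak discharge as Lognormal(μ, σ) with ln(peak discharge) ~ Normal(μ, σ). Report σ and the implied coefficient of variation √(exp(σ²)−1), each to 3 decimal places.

σ ≈ 1.040, CV ≈ 1.397

If T ~ Lognormal(μ,σ) then ln T ~ Normal(μ,σ), so the p-quantile of ln T is μ + z_p·σ.
ln(195) = 5.273 and ln(486) = 6.186; z_{0.19} = -0.8779, z_{0.5} = 0.
σ = (6.186 − 5.273)/(0 − (-0.8779)) = 1.040.
μ = 5.273 − (-0.8779)·1.040 = 6.186.
CV = √(exp(σ²)−1) = √(exp(1.0821)−1) = 1.397.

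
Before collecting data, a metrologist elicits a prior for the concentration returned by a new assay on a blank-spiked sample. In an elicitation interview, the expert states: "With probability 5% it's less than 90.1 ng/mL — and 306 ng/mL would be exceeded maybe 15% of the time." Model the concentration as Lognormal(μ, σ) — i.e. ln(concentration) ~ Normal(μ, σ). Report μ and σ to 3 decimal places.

μ ≈ 5.251, σ ≈ 0.456

If T ~ Lognormal(μ,σ) then ln T ~ Normal(μ,σ), so the p-quantile of ln T is μ + z_p·σ.
ln(90.1) = 4.501 and ln(306) = 5.724; z_{0.05} = -1.645, z_{0.85} = 1.036.
σ = (5.724 − 4.501)/(1.036 − (-1.645)) = 0.456.
μ = 4.501 − (-1.645)·0.456 = 5.251.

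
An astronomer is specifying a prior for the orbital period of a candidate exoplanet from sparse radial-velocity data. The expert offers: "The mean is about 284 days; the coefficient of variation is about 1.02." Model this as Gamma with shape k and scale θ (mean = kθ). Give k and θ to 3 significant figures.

For Gamma(k, scale θ): mean = kθ, variance = kθ², so CV = 1/√k.
CV = 1.02, hence k = 1/CV² = 0.961.
Then θ = mean/k = 284/0.961 = 295.

k ≈ 0.961, θ ≈ 295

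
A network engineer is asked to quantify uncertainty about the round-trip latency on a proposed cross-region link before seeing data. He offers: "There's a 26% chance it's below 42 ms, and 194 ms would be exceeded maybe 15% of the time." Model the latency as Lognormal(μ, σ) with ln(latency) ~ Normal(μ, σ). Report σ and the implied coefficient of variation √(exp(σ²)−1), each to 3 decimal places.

If T ~ Lognormal(μ,σ) then ln T ~ Normal(μ,σ), so the p-quantile of ln T is μ + z_p·σ.
ln(42) = 3.738 and ln(194) = 5.268; z_{0.26} = -0.6433, z_{0.85} = 1.036.
σ = (5.268 − 3.738)/(1.036 − (-0.6433)) = 0.911.
μ = 3.738 − (-0.6433)·0.911 = 4.324.
CV = √(exp(σ²)−1) = √(exp(0.8298)−1) = 1.137.

σ ≈ 0.911, CV ≈ 1.137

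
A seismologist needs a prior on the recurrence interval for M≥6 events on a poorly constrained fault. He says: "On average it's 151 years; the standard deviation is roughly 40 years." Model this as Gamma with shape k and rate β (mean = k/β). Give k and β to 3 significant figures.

For Gamma(k, rate β): mean = k/β, variance = k/β², so CV = 1/√k.
CV = SD/mean = 40/151 = 0.2649, hence k = 1/CV² = 14.3.
Then β = k/mean = 14.3/151 = 0.0944.

k ≈ 14.3, β ≈ 0.0944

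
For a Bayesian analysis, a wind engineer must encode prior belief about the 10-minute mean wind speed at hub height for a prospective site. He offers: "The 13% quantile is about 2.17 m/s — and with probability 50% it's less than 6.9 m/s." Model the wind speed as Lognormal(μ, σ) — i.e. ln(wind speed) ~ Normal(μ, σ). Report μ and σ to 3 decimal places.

μ ≈ 1.932, σ ≈ 1.027

If T ~ Lognormal(μ,σ) then ln T ~ Normal(μ,σ), so the p-quantile of ln T is μ + z_p·σ.
ln(2.17) = 0.7747 and ln(6.9) = 1.932; z_{0.13} = -1.126, z_{0.5} = 0.
σ = (1.932 − 0.7747)/(0 − (-1.126)) = 1.027.
μ = 0.7747 − (-1.126)·1.027 = 1.932.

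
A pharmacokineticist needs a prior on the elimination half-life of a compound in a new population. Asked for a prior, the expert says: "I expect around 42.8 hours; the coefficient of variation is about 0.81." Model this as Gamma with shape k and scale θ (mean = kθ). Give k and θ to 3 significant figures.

k ≈ 1.52, θ ≈ 28.1

For Gamma(k, scale θ): mean = kθ, variance = kθ², so CV = 1/√k.
CV = 0.81, hence k = 1/CV² = 1.52.
Then θ = mean/k = 42.8/1.52 = 28.1.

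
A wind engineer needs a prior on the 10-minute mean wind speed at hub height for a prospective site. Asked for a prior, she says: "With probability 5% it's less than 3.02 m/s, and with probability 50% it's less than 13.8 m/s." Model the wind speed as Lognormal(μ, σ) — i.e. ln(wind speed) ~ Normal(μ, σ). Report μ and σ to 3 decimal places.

μ ≈ 2.625, σ ≈ 0.924

If T ~ Lognormal(μ,σ) then ln T ~ Normal(μ,σ), so the p-quantile of ln T is μ + z_p·σ.
ln(3.02) = 1.105 and ln(13.8) = 2.625; z_{0.05} = -1.645, z_{0.5} = 0.
σ = (2.625 − 1.105)/(0 − (-1.645)) = 0.924.
μ = 1.105 − (-1.645)·0.924 = 2.625.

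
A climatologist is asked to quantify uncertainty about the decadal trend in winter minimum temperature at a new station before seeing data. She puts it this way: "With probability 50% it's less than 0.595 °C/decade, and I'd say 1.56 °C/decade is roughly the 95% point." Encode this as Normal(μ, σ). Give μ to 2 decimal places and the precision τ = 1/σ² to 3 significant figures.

μ = 0.59, τ = 2.91

The p-quantile of Normal(μ,σ) is μ + z_p·σ, with z_{0.5} = 0 and z_{0.95} = 1.645.
Eliminate σ: μ = (z₂·x₁ − z₁·x₂)/(z₂ − z₁) = (1.645·0.595 − (0)·1.56)/1.645 = 0.59.
Then σ = (x₂ − x₁)/(z₂ − z₁) = (1.56 − 0.595)/1.645 = 0.59.
Precision τ = 1/σ² = 1/0.5867² = 2.91.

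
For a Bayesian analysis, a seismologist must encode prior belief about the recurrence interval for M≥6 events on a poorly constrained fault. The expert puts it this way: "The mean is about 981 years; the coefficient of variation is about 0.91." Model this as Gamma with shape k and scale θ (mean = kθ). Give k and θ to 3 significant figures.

For Gamma(k, scale θ): mean = kθ, variance = kθ², so CV = 1/√k.
CV = 0.91, hence k = 1/CV² = 1.21.
Then θ = mean/k = 981/1.21 = 812.

k ≈ 1.21, θ ≈ 812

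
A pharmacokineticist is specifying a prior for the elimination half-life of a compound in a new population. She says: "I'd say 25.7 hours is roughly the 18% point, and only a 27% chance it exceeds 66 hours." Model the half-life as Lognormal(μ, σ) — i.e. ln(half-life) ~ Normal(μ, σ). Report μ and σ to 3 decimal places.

If T ~ Lognormal(μ,σ) then ln T ~ Normal(μ,σ), so the p-quantile of ln T is μ + z_p·σ.
ln(25.7) = 3.246 and ln(66) = 4.19; z_{0.18} = -0.9154, z_{0.73} = 0.6128.
σ = (4.19 − 3.246)/(0.6128 − (-0.9154)) = 0.617.
μ = 3.246 − (-0.9154)·0.617 = 3.811.

μ ≈ 3.811, σ ≈ 0.617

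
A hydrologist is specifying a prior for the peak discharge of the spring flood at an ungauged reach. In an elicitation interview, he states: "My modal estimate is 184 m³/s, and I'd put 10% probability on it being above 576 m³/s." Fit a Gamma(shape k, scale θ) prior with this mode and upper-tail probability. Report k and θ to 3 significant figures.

Gamma(k,θ) with k>1 has mode (k−1)θ, so θ = 184/(k−1).
Need P(X < 576) = 0.9 with θ tied to k this way. Start at k = 2, θ = 184: P(X<576) ≈ 0.820.
Too low — raise k to concentrate. Iterating converges to k ≈ 2.45.
Then θ = 184/(2.45−1) ≈ 127.

k ≈ 2.45, θ ≈ 127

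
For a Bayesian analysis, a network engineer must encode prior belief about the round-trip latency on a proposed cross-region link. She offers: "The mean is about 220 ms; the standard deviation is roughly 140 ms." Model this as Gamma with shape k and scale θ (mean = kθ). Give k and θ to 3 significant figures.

k ≈ 2.47, θ ≈ 89.1

For Gamma(k, scale θ): mean = kθ, variance = kθ², so CV = 1/√k.
CV = SD/mean = 140/220 = 0.6364, hence k = 1/CV² = 2.47.
Then θ = mean/k = 220/2.47 = 89.1.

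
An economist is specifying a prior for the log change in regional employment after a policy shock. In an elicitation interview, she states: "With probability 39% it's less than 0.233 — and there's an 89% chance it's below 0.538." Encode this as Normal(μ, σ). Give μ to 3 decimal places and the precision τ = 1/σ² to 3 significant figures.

For Normal(μ,σ), the p-quantile is μ + z_p·σ. Here z_{0.39} = -0.2793, z_{0.89} = 1.227.
So 0.233 = μ − 0.2793σ and 0.538 = μ + 1.227σ.
Subtracting: σ = (0.538 − 0.233)/(1.227 − (-0.2793)) = 0.203.
Then μ = 0.233 − (-0.2793)·0.203 = 0.290.
Precision τ = 1/σ² = 1/0.2025² = 24.4.

μ = 0.290, τ = 24.4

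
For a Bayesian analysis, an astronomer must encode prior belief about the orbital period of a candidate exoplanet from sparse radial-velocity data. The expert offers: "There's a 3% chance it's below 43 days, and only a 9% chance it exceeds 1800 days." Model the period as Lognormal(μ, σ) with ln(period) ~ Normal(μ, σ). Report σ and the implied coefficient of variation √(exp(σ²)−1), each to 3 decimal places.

If T ~ Lognormal(μ,σ) then ln T ~ Normal(μ,σ), so the p-quantile of ln T is μ + z_p·σ.
ln(43) = 3.761 and ln(1800) = 7.496; z_{0.03} = -1.881, z_{0.91} = 1.341.
σ = (7.496 − 3.761)/(1.341 − (-1.881)) = 1.159.
μ = 3.761 − (-1.881)·1.159 = 5.941.
CV = √(exp(σ²)−1) = √(exp(1.3437)−1) = 1.683.

σ ≈ 1.159, CV ≈ 1.683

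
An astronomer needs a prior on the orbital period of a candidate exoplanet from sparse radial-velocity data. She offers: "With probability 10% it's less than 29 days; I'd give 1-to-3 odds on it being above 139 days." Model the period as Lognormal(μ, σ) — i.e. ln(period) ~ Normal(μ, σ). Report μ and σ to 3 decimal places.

If T ~ Lognormal(μ,σ) then ln T ~ Normal(μ,σ), so the p-quantile of ln T is μ + z_p·σ.
ln(29) = 3.367 and ln(139) = 4.934; z_{0.1} = -1.282, z_{0.75} = 0.6745.
σ = (4.934 − 3.367)/(0.6745 − (-1.282)) = 0.801.
μ = 3.367 − (-1.282)·0.801 = 4.394.

μ ≈ 4.394, σ ≈ 0.801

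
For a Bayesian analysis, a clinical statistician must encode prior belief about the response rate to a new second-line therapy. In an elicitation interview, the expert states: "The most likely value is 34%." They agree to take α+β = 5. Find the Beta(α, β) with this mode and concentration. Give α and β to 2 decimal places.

For α,β > 1 the Beta mode is (α−1)/(α+β−2). With α+β = 5, the mode is (α−1)/3.
Set (α−1)/3 = 0.34 → α = 1 + 0.34·3 = 2.02.
β = 5 − α = 2.98.

α = 2.02, β = 2.98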